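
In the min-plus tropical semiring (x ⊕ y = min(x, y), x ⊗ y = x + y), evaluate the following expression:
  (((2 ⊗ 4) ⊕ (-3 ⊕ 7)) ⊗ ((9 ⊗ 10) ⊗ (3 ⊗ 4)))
(((2 ⊗ 4) ⊕ (-3 ⊕ 7)) ⊗ ((9 ⊗ 10) ⊗ (3 ⊗ 4))) = 23

Expand innermost to outermost. Recall ⊕ takes the minimum of its arguments and ⊗ takes their sum. Working out the expression (((2 ⊗ 4) ⊕ (-3 ⊕ 7)) ⊗ ((9 ⊗ 10) ⊗ (3 ⊗ 4))) gives 23.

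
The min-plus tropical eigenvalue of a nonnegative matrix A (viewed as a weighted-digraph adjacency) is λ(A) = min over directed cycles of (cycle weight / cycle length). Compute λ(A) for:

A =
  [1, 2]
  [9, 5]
λ(A) = 1

Enumerate directed cycles and compute their means (weight / length). Sample:
  cycle 0 → 0: weight = 1, length = 1, mean = 1/1 ≈ 1.000
  cycle 1 → 1: weight = 5, length = 1, mean = 5/1 ≈ 5.000
  cycle 0 → 1 → 0: weight = 11, length = 2, mean = 11/2 ≈ 5.500
  cycle 1 → 0 → 1: weight = 11, length = 2, mean = 11/2 ≈ 5.500
Minimum mean = 1.000, attained e.g. along the cycle 0 → 0 with weight 1 and length 1. So λ(A) = 1/1 = 1.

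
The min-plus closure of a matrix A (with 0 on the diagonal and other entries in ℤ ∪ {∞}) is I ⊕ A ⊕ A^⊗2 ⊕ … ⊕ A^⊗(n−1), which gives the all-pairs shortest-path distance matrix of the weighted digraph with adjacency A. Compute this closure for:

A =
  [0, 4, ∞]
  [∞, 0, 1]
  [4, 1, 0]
Closure =
  [0, 4, 5]
  [5, 0, 1]
  [4, 1, 0]

This is the Floyd-Warshall all-pairs shortest-path computation. For each intermediate vertex k = 0, 1, …, 2, update dist[i][j] ← min(dist[i][j], dist[i][k] + dist[k][j]). The final matrix gives, for each (i, j), the minimum total weight of any directed path from i to j (possibly empty when i = j).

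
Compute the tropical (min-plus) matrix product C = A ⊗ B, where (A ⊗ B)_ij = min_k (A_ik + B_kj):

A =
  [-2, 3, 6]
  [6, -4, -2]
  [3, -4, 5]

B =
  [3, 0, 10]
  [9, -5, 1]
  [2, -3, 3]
A ⊗ B =
  [1, -2, 4]
  [0, -9, -3]
  [5, -9, -3]

Apply the min-plus product entry-by-entry:
  C[0][0] = min over k of (A[0][0] + B[0][0] = -2 + 3 = 1, A[0][1] + B[1][0] = 3 + 9 = 12, A[0][2] + B[2][0] = 6 + 2 = 8) = 1 (attained at k = 0)
  C[0][1] = min over k of (A[0][0] + B[0][1] = -2 + 0 = -2, A[0][1] + B[1][1] = 3 + -5 = -2, A[0][2] + B[2][1] = 6 + -3 = 3) = -2 (attained at k = 0)
  C[0][2] = min over k of (A[0][0] + B[0][2] = -2 + 10 = 8, A[0][1] + B[1][2] = 3 + 1 = 4, A[0][2] + B[2][2] = 6 + 3 = 9) = 4 (attained at k = 1)
  C[1][0] = min over k of (A[1][0] + B[0][0] = 6 + 3 = 9, A[1][1] + B[1][0] = -4 + 9 = 5, A[1][2] + B[2][0] = -2 + 2 = 0) = 0 (attained at k = 2)
  C[1][1] = min over k of (A[1][0] + B[0][1] = 6 + 0 = 6, A[1][1] + B[1][1] = -4 + -5 = -9, A[1][2] + B[2][1] = -2 + -3 = -5) = -9 (attained at k = 1)
  C[1][2] = min over k of (A[1][0] + B[0][2] = 6 + 10 = 16, A[1][1] + B[1][2] = -4 + 1 = -3, A[1][2] + B[2][2] = -2 + 3 = 1) = -3 (attained at k = 1)
  C[2][0] = min over k of (A[2][0] + B[0][0] = 3 + 3 = 6, A[2][1] + B[1][0] = -4 + 9 = 5, A[2][2] + B[2][0] = 5 + 2 = 7) = 5 (attained at k = 1)
  C[2][1] = min over k of (A[2][0] + B[0][1] = 3 + 0 = 3, A[2][1] + B[1][1] = -4 + -5 = -9, A[2][2] + B[2][1] = 5 + -3 = 2) = -9 (attained at k = 1)
  C[2][2] = min over k of (A[2][0] + B[0][2] = 3 + 10 = 13, A[2][1] + B[1][2] = -4 + 1 = -3, A[2][2] + B[2][2] = 5 + 3 = 8) = -3 (attained at k = 1)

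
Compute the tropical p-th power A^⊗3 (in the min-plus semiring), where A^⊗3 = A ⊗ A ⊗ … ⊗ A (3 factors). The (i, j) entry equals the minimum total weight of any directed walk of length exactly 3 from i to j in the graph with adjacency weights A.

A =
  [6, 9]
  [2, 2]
A^⊗3 =
  [13, 13]
  [6, 6]

Each entry (A^⊗3)_ij equals the minimum over all length-3 walks i = v_0 → v_1 → … → v_3 = j of Σ_t A[v_t][v_{t+1}]. For example, for (i, j) = (0, 1) we minimise over 4 possible intermediate vertex sequences; the minimum is 13, attained along the walk 0 → 1 → 1 → 1.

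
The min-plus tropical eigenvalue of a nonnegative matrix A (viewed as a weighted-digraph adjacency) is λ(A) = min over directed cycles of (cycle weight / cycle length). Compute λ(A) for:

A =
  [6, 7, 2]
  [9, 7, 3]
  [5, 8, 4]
λ(A) = 7/2

Enumerate directed cycles and compute their means (weight / length). Sample:
  cycle 0 → 0: weight = 6, length = 1, mean = 6/1 ≈ 6.000
  cycle 1 → 1: weight = 7, length = 1, mean = 7/1 ≈ 7.000
  cycle 2 → 2: weight = 4, length = 1, mean = 4/1 ≈ 4.000
  cycle 0 → 1 → 0: weight = 16, length = 2, mean = 16/2 ≈ 8.000
  cycle 0 → 2 → 0: weight = 7, length = 2, mean = 7/2 ≈ 3.500
  cycle 1 → 0 → 1: weight = 16, length = 2, mean = 16/2 ≈ 8.000
Minimum mean = 3.500, attained e.g. along the cycle 0 → 2 → 0 with weight 7 and length 2. So λ(A) = 7/2 = 7/2.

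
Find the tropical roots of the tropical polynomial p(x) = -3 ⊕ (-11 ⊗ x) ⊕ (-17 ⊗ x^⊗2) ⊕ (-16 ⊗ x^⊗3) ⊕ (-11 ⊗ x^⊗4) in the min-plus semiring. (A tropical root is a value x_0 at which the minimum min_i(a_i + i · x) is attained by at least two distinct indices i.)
Roots: {-5, -1, 6, 8}

Each tropical root is a break point of the lower envelope of the lines y = a_i + i · x (there are 5 lines, with slopes 0, 1, ..., 4). Only the lines that attain the minimum somewhere contribute to roots; other lines are dominated. Here the surviving (envelope) indices are i = 4, i = 3, i = 2, i = 1, i = 0.
Intersections between consecutive envelope lines give the roots: for adjacent envelope indices i < j the intersection is x = (a_i − a_j) / (j − i). Reading off the sorted break points: {-5, -1, 6, 8}.
Verification: at each break x_0, at least two indices attain the minimum of min_i(a_i + i · x_0).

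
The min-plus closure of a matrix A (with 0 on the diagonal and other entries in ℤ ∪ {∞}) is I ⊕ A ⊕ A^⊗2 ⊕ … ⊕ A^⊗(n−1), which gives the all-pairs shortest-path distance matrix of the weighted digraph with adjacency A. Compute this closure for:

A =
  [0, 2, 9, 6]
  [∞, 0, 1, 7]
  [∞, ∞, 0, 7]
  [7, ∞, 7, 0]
Closure =
  [0, 2, 3, 6]
  [14, 0, 1, 7]
  [14, 16, 0, 7]
  [7, 9, 7, 0]

This is the Floyd-Warshall all-pairs shortest-path computation. For each intermediate vertex k = 0, 1, …, 3, update dist[i][j] ← min(dist[i][j], dist[i][k] + dist[k][j]). The final matrix gives, for each (i, j), the minimum total weight of any directed path from i to j (possibly empty when i = j).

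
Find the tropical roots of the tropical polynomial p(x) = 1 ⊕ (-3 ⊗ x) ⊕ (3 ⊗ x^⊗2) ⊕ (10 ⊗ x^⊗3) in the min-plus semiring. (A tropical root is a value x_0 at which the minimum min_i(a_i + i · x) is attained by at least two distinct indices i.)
Roots: {-7, -6, 4}

Each tropical root is a break point of the lower envelope of the lines y = a_i + i · x (there are 4 lines, with slopes 0, 1, ..., 3). Only the lines that attain the minimum somewhere contribute to roots; other lines are dominated. Here the surviving (envelope) indices are i = 3, i = 2, i = 1, i = 0.
Intersections between consecutive envelope lines give the roots: for adjacent envelope indices i < j the intersection is x = (a_i − a_j) / (j − i). Reading off the sorted break points: {-7, -6, 4}.
Verification: at each break x_0, at least two indices attain the minimum of min_i(a_i + i · x_0).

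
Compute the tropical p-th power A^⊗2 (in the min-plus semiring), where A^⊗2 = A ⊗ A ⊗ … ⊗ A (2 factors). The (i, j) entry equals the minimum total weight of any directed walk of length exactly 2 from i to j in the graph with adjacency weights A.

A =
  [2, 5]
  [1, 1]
A^⊗2 =
  [4, 6]
  [2, 2]

Each entry (A^⊗2)_ij equals the minimum over all length-2 walks i = v_0 → v_1 → … → v_2 = j of Σ_t A[v_t][v_{t+1}]. For example, for (i, j) = (0, 1) we minimise over 2 possible intermediate vertex sequences; the minimum is 6, attained along the walk 0 → 1 → 1.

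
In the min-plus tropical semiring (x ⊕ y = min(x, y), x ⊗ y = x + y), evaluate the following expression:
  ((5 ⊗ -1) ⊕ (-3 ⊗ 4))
((5 ⊗ -1) ⊕ (-3 ⊗ 4)) = 1

Expand innermost to outermost. Recall ⊕ takes the minimum of its arguments and ⊗ takes their sum. Working out the expression ((5 ⊗ -1) ⊕ (-3 ⊗ 4)) gives 1.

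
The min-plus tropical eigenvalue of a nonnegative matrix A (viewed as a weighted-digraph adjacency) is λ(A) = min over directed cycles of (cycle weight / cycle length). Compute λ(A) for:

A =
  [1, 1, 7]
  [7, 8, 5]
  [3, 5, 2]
λ(A) = 1

Enumerate directed cycles and compute their means (weight / length). Sample:
  cycle 0 → 0: weight = 1, length = 1, mean = 1/1 ≈ 1.000
  cycle 1 → 1: weight = 8, length = 1, mean = 8/1 ≈ 8.000
  cycle 2 → 2: weight = 2, length = 1, mean = 2/1 ≈ 2.000
  cycle 0 → 1 → 0: weight = 8, length = 2, mean = 8/2 ≈ 4.000
  cycle 0 → 2 → 0: weight = 10, length = 2, mean = 10/2 ≈ 5.000
  cycle 1 → 0 → 1: weight = 8, length = 2, mean = 8/2 ≈ 4.000
Minimum mean = 1.000, attained e.g. along the cycle 0 → 0 with weight 1 and length 1. So λ(A) = 1/1 = 1.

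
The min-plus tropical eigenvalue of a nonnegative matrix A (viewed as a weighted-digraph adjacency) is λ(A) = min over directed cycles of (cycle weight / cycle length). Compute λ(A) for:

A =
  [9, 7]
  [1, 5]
λ(A) = 4

Enumerate directed cycles and compute their means (weight / length). Sample:
  cycle 0 → 0: weight = 9, length = 1, mean = 9/1 ≈ 9.000
  cycle 1 → 1: weight = 5, length = 1, mean = 5/1 ≈ 5.000
  cycle 0 → 1 → 0: weight = 8, length = 2, mean = 8/2 ≈ 4.000
  cycle 1 → 0 → 1: weight = 8, length = 2, mean = 8/2 ≈ 4.000
Minimum mean = 4.000, attained e.g. along the cycle 0 → 1 → 0 with weight 8 and length 2. So λ(A) = 8/2 = 4.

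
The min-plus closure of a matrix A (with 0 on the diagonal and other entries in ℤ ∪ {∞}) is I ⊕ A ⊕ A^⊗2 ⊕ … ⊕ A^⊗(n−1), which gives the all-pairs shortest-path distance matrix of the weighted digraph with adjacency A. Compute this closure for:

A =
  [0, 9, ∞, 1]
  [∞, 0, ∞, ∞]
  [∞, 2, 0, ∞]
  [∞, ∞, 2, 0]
Closure =
  [0, 5, 3, 1]
  [∞, 0, ∞, ∞]
  [∞, 2, 0, ∞]
  [∞, 4, 2, 0]

This is the Floyd-Warshall all-pairs shortest-path computation. For each intermediate vertex k = 0, 1, …, 3, update dist[i][j] ← min(dist[i][j], dist[i][k] + dist[k][j]). The final matrix gives, for each (i, j), the minimum total weight of any directed path from i to j (possibly empty when i = j).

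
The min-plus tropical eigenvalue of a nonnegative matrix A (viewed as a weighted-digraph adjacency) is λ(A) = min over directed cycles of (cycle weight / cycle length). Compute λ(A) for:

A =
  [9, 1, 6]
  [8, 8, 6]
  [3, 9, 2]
λ(A) = 2

Enumerate directed cycles and compute their means (weight / length). Sample:
  cycle 0 → 0: weight = 9, length = 1, mean = 9/1 ≈ 9.000
  cycle 1 → 1: weight = 8, length = 1, mean = 8/1 ≈ 8.000
  cycle 2 → 2: weight = 2, length = 1, mean = 2/1 ≈ 2.000
  cycle 0 → 1 → 0: weight = 9, length = 2, mean = 9/2 ≈ 4.500
  cycle 0 → 2 → 0: weight = 9, length = 2, mean = 9/2 ≈ 4.500
  cycle 1 → 0 → 1: weight = 9, length = 2, mean = 9/2 ≈ 4.500
Minimum mean = 2.000, attained e.g. along the cycle 2 → 2 with weight 2 and length 1. So λ(A) = 2/1 = 2.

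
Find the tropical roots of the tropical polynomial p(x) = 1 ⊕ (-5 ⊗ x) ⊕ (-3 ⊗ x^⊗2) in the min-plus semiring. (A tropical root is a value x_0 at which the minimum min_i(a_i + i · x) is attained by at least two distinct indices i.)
Roots: {-2, 6}

Each tropical root is a break point of the lower envelope of the lines y = a_i + i · x (there are 3 lines, with slopes 0, 1, ..., 2). Only the lines that attain the minimum somewhere contribute to roots; other lines are dominated. Here the surviving (envelope) indices are i = 2, i = 1, i = 0.
Intersections between consecutive envelope lines give the roots: for adjacent envelope indices i < j the intersection is x = (a_i − a_j) / (j − i). Reading off the sorted break points: {-2, 6}.
Verification: at each break x_0, at least two indices attain the minimum of min_i(a_i + i · x_0).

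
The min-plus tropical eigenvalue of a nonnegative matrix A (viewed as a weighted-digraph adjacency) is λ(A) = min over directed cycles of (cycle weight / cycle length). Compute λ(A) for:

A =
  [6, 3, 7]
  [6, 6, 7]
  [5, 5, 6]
λ(A) = 9/2

Enumerate directed cycles and compute their means (weight / length). Sample:
  cycle 0 → 0: weight = 6, length = 1, mean = 6/1 ≈ 6.000
  cycle 1 → 1: weight = 6, length = 1, mean = 6/1 ≈ 6.000
  cycle 2 → 2: weight = 6, length = 1, mean = 6/1 ≈ 6.000
  cycle 0 → 1 → 0: weight = 9, length = 2, mean = 9/2 ≈ 4.500
  cycle 0 → 2 → 0: weight = 12, length = 2, mean = 12/2 ≈ 6.000
  cycle 1 → 0 → 1: weight = 9, length = 2, mean = 9/2 ≈ 4.500
Minimum mean = 4.500, attained e.g. along the cycle 0 → 1 → 0 with weight 9 and length 2. So λ(A) = 9/2 = 9/2.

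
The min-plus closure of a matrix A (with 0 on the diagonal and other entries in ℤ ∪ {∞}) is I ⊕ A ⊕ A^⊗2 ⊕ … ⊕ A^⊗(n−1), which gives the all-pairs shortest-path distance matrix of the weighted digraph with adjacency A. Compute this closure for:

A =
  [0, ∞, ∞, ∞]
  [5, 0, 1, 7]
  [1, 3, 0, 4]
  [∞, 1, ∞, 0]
Closure =
  [0, ∞, ∞, ∞]
  [2, 0, 1, 5]
  [1, 3, 0, 4]
  [3, 1, 2, 0]

This is the Floyd-Warshall all-pairs shortest-path computation. For each intermediate vertex k = 0, 1, …, 3, update dist[i][j] ← min(dist[i][j], dist[i][k] + dist[k][j]). The final matrix gives, for each (i, j), the minimum total weight of any directed path from i to j (possibly empty when i = j).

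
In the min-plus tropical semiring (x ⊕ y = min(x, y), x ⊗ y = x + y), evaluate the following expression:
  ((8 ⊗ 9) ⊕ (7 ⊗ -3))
((8 ⊗ 9) ⊕ (7 ⊗ -3)) = 4

Expand innermost to outermost. Recall ⊕ takes the minimum of its arguments and ⊗ takes their sum. Working out the expression ((8 ⊗ 9) ⊕ (7 ⊗ -3)) gives 4.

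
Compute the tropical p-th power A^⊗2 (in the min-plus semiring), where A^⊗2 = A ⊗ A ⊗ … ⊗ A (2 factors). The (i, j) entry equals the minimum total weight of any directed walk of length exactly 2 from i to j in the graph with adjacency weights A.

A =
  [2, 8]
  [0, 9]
A^⊗2 =
  [4, 10]
  [2, 8]

Each entry (A^⊗2)_ij equals the minimum over all length-2 walks i = v_0 → v_1 → … → v_2 = j of Σ_t A[v_t][v_{t+1}]. For example, for (i, j) = (0, 1) we minimise over 2 possible intermediate vertex sequences; the minimum is 10, attained along the walk 0 → 0 → 1.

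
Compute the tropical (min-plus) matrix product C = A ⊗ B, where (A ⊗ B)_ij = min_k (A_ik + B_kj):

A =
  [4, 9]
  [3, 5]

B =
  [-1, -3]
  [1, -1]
A ⊗ B =
  [3, 1]
  [2, 0]

Apply the min-plus product entry-by-entry:
  C[0][0] = min over k of (A[0][0] + B[0][0] = 4 + -1 = 3, A[0][1] + B[1][0] = 9 + 1 = 10) = 3 (attained at k = 0)
  C[0][1] = min over k of (A[0][0] + B[0][1] = 4 + -3 = 1, A[0][1] + B[1][1] = 9 + -1 = 8) = 1 (attained at k = 0)
  C[1][0] = min over k of (A[1][0] + B[0][0] = 3 + -1 = 2, A[1][1] + B[1][0] = 5 + 1 = 6) = 2 (attained at k = 0)
  C[1][1] = min over k of (A[1][0] + B[0][1] = 3 + -3 = 0, A[1][1] + B[1][1] = 5 + -1 = 4) = 0 (attained at k = 0)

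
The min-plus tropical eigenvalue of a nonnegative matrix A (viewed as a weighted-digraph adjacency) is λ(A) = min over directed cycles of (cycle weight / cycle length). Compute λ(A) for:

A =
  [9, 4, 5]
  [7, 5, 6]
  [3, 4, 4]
λ(A) = 4

Enumerate directed cycles and compute their means (weight / length). Sample:
  cycle 0 → 0: weight = 9, length = 1, mean = 9/1 ≈ 9.000
  cycle 1 → 1: weight = 5, length = 1, mean = 5/1 ≈ 5.000
  cycle 2 → 2: weight = 4, length = 1, mean = 4/1 ≈ 4.000
  cycle 0 → 1 → 0: weight = 11, length = 2, mean = 11/2 ≈ 5.500
  cycle 0 → 2 → 0: weight = 8, length = 2, mean = 8/2 ≈ 4.000
  cycle 1 → 0 → 1: weight = 11, length = 2, mean = 11/2 ≈ 5.500
Minimum mean = 4.000, attained e.g. along the cycle 2 → 2 with weight 4 and length 1. So λ(A) = 4/1 = 4.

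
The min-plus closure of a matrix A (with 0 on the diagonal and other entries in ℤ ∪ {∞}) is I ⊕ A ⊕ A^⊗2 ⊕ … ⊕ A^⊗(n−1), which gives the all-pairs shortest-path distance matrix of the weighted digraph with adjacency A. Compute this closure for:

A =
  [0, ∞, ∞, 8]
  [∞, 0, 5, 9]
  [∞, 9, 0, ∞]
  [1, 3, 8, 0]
Closure =
  [0, 11, 16, 8]
  [10, 0, 5, 9]
  [19, 9, 0, 18]
  [1, 3, 8, 0]

This is the Floyd-Warshall all-pairs shortest-path computation. For each intermediate vertex k = 0, 1, …, 3, update dist[i][j] ← min(dist[i][j], dist[i][k] + dist[k][j]). The final matrix gives, for each (i, j), the minimum total weight of any directed path from i to j (possibly empty when i = j).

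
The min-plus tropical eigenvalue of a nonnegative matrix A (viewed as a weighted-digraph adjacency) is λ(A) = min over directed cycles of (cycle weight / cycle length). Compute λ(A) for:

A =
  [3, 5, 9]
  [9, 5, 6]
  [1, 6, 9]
λ(A) = 3

Enumerate directed cycles and compute their means (weight / length). Sample:
  cycle 0 → 0: weight = 3, length = 1, mean = 3/1 ≈ 3.000
  cycle 1 → 1: weight = 5, length = 1, mean = 5/1 ≈ 5.000
  cycle 2 → 2: weight = 9, length = 1, mean = 9/1 ≈ 9.000
  cycle 0 → 1 → 0: weight = 14, length = 2, mean = 14/2 ≈ 7.000
  cycle 0 → 2 → 0: weight = 10, length = 2, mean = 10/2 ≈ 5.000
  cycle 1 → 0 → 1: weight = 14, length = 2, mean = 14/2 ≈ 7.000
Minimum mean = 3.000, attained e.g. along the cycle 0 → 0 with weight 3 and length 1. So λ(A) = 3/1 = 3.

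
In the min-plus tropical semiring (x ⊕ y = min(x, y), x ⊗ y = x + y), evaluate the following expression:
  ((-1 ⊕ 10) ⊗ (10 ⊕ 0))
((-1 ⊕ 10) ⊗ (10 ⊕ 0)) = -1

Expand innermost to outermost. Recall ⊕ takes the minimum of its arguments and ⊗ takes their sum. Working out the expression ((-1 ⊕ 10) ⊗ (10 ⊕ 0)) gives -1.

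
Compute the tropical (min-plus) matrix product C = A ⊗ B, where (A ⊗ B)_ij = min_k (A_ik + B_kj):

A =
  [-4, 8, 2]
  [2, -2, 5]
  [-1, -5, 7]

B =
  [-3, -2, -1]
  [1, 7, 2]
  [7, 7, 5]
A ⊗ B =
  [-7, -6, -5]
  [-1, 0, 0]
  [-4, -3, -3]

Apply the min-plus product entry-by-entry:
  C[0][0] = min over k of (A[0][0] + B[0][0] = -4 + -3 = -7, A[0][1] + B[1][0] = 8 + 1 = 9, A[0][2] + B[2][0] = 2 + 7 = 9) = -7 (attained at k = 0)
  C[0][1] = min over k of (A[0][0] + B[0][1] = -4 + -2 = -6, A[0][1] + B[1][1] = 8 + 7 = 15, A[0][2] + B[2][1] = 2 + 7 = 9) = -6 (attained at k = 0)
  C[0][2] = min over k of (A[0][0] + B[0][2] = -4 + -1 = -5, A[0][1] + B[1][2] = 8 + 2 = 10, A[0][2] + B[2][2] = 2 + 5 = 7) = -5 (attained at k = 0)
  C[1][0] = min over k of (A[1][0] + B[0][0] = 2 + -3 = -1, A[1][1] + B[1][0] = -2 + 1 = -1, A[1][2] + B[2][0] = 5 + 7 = 12) = -1 (attained at k = 0)
  C[1][1] = min over k of (A[1][0] + B[0][1] = 2 + -2 = 0, A[1][1] + B[1][1] = -2 + 7 = 5, A[1][2] + B[2][1] = 5 + 7 = 12) = 0 (attained at k = 0)
  C[1][2] = min over k of (A[1][0] + B[0][2] = 2 + -1 = 1, A[1][1] + B[1][2] = -2 + 2 = 0, A[1][2] + B[2][2] = 5 + 5 = 10) = 0 (attained at k = 1)
  C[2][0] = min over k of (A[2][0] + B[0][0] = -1 + -3 = -4, A[2][1] + B[1][0] = -5 + 1 = -4, A[2][2] + B[2][0] = 7 + 7 = 14) = -4 (attained at k = 0)
  C[2][1] = min over k of (A[2][0] + B[0][1] = -1 + -2 = -3, A[2][1] + B[1][1] = -5 + 7 = 2, A[2][2] + B[2][1] = 7 + 7 = 14) = -3 (attained at k = 0)
  C[2][2] = min over k of (A[2][0] + B[0][2] = -1 + -1 = -2, A[2][1] + B[1][2] = -5 + 2 = -3, A[2][2] + B[2][2] = 7 + 5 = 12) = -3 (attained at k = 1)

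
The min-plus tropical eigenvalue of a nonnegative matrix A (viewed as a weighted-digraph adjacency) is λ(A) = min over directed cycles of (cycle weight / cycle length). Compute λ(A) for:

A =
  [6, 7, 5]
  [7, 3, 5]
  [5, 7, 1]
λ(A) = 1

Enumerate directed cycles and compute their means (weight / length). Sample:
  cycle 0 → 0: weight = 6, length = 1, mean = 6/1 ≈ 6.000
  cycle 1 → 1: weight = 3, length = 1, mean = 3/1 ≈ 3.000
  cycle 2 → 2: weight = 1, length = 1, mean = 1/1 ≈ 1.000
  cycle 0 → 1 → 0: weight = 14, length = 2, mean = 14/2 ≈ 7.000
  cycle 0 → 2 → 0: weight = 10, length = 2, mean = 10/2 ≈ 5.000
  cycle 1 → 0 → 1: weight = 14, length = 2, mean = 14/2 ≈ 7.000
Minimum mean = 1.000, attained e.g. along the cycle 2 → 2 with weight 1 and length 1. So λ(A) = 1/1 = 1.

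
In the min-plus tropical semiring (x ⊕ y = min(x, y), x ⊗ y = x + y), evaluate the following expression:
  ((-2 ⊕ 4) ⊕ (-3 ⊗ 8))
((-2 ⊕ 4) ⊕ (-3 ⊗ 8)) = -2

Expand innermost to outermost. Recall ⊕ takes the minimum of its arguments and ⊗ takes their sum. Working out the expression ((-2 ⊕ 4) ⊕ (-3 ⊗ 8)) gives -2.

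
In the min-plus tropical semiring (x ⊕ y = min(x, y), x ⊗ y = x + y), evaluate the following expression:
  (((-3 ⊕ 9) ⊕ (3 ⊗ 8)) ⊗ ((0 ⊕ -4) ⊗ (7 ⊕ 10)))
(((-3 ⊕ 9) ⊕ (3 ⊗ 8)) ⊗ ((0 ⊕ -4) ⊗ (7 ⊕ 10))) = 0

Expand innermost to outermost. Recall ⊕ takes the minimum of its arguments and ⊗ takes their sum. Working out the expression (((-3 ⊕ 9) ⊕ (3 ⊗ 8)) ⊗ ((0 ⊕ -4) ⊗ (7 ⊕ 10))) gives 0.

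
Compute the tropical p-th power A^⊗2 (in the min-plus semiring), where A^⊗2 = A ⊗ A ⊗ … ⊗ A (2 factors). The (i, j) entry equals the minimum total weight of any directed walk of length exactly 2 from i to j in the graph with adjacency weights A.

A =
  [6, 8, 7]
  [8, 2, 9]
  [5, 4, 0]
A^⊗2 =
  [12, 10, 7]
  [10, 4, 9]
  [5, 4, 0]

Each entry (A^⊗2)_ij equals the minimum over all length-2 walks i = v_0 → v_1 → … → v_2 = j of Σ_t A[v_t][v_{t+1}]. For example, for (i, j) = (0, 2) we minimise over 3 possible intermediate vertex sequences; the minimum is 7, attained along the walk 0 → 2 → 2.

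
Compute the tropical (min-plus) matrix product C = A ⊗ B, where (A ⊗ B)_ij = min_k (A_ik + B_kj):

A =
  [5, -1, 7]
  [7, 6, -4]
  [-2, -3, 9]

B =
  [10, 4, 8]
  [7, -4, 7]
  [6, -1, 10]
A ⊗ B =
  [6, -5, 6]
  [2, -5, 6]
  [4, -7, 4]

Apply the min-plus product entry-by-entry:
  C[0][0] = min over k of (A[0][0] + B[0][0] = 5 + 10 = 15, A[0][1] + B[1][0] = -1 + 7 = 6, A[0][2] + B[2][0] = 7 + 6 = 13) = 6 (attained at k = 1)
  C[0][1] = min over k of (A[0][0] + B[0][1] = 5 + 4 = 9, A[0][1] + B[1][1] = -1 + -4 = -5, A[0][2] + B[2][1] = 7 + -1 = 6) = -5 (attained at k = 1)
  C[0][2] = min over k of (A[0][0] + B[0][2] = 5 + 8 = 13, A[0][1] + B[1][2] = -1 + 7 = 6, A[0][2] + B[2][2] = 7 + 10 = 17) = 6 (attained at k = 1)
  C[1][0] = min over k of (A[1][0] + B[0][0] = 7 + 10 = 17, A[1][1] + B[1][0] = 6 + 7 = 13, A[1][2] + B[2][0] = -4 + 6 = 2) = 2 (attained at k = 2)
  C[1][1] = min over k of (A[1][0] + B[0][1] = 7 + 4 = 11, A[1][1] + B[1][1] = 6 + -4 = 2, A[1][2] + B[2][1] = -4 + -1 = -5) = -5 (attained at k = 2)
  C[1][2] = min over k of (A[1][0] + B[0][2] = 7 + 8 = 15, A[1][1] + B[1][2] = 6 + 7 = 13, A[1][2] + B[2][2] = -4 + 10 = 6) = 6 (attained at k = 2)
  C[2][0] = min over k of (A[2][0] + B[0][0] = -2 + 10 = 8, A[2][1] + B[1][0] = -3 + 7 = 4, A[2][2] + B[2][0] = 9 + 6 = 15) = 4 (attained at k = 1)
  C[2][1] = min over k of (A[2][0] + B[0][1] = -2 + 4 = 2, A[2][1] + B[1][1] = -3 + -4 = -7, A[2][2] + B[2][1] = 9 + -1 = 8) = -7 (attained at k = 1)
  C[2][2] = min over k of (A[2][0] + B[0][2] = -2 + 8 = 6, A[2][1] + B[1][2] = -3 + 7 = 4, A[2][2] + B[2][2] = 9 + 10 = 19) = 4 (attained at k = 1)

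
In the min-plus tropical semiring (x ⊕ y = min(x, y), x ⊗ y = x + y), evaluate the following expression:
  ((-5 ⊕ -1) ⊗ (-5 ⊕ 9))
((-5 ⊕ -1) ⊗ (-5 ⊕ 9)) = -10

Expand innermost to outermost. Recall ⊕ takes the minimum of its arguments and ⊗ takes their sum. Working out the expression ((-5 ⊕ -1) ⊗ (-5 ⊕ 9)) gives -10.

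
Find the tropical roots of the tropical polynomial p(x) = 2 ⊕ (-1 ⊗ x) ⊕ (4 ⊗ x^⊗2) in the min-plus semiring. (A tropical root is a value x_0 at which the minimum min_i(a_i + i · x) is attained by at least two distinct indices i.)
Roots: {-5, 3}

Each tropical root is a break point of the lower envelope of the lines y = a_i + i · x (there are 3 lines, with slopes 0, 1, ..., 2). Only the lines that attain the minimum somewhere contribute to roots; other lines are dominated. Here the surviving (envelope) indices are i = 2, i = 1, i = 0.
Intersections between consecutive envelope lines give the roots: for adjacent envelope indices i < j the intersection is x = (a_i − a_j) / (j − i). Reading off the sorted break points: {-5, 3}.
Verification: at each break x_0, at least two indices attain the minimum of min_i(a_i + i · x_0).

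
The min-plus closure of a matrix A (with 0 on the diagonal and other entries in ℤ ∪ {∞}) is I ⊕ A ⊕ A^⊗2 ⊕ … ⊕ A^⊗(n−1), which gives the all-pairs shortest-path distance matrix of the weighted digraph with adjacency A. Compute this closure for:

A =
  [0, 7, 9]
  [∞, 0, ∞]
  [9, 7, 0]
Closure =
  [0, 7, 9]
  [∞, 0, ∞]
  [9, 7, 0]

This is the Floyd-Warshall all-pairs shortest-path computation. For each intermediate vertex k = 0, 1, …, 2, update dist[i][j] ← min(dist[i][j], dist[i][k] + dist[k][j]). The final matrix gives, for each (i, j), the minimum total weight of any directed path from i to j (possibly empty when i = j).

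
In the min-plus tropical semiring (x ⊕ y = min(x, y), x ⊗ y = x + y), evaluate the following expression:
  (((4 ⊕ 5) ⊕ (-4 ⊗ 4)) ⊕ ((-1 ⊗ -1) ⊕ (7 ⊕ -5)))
(((4 ⊕ 5) ⊕ (-4 ⊗ 4)) ⊕ ((-1 ⊗ -1) ⊕ (7 ⊕ -5))) = -5

Expand innermost to outermost. Recall ⊕ takes the minimum of its arguments and ⊗ takes their sum. Working out the expression (((4 ⊕ 5) ⊕ (-4 ⊗ 4)) ⊕ ((-1 ⊗ -1) ⊕ (7 ⊕ -5))) gives -5.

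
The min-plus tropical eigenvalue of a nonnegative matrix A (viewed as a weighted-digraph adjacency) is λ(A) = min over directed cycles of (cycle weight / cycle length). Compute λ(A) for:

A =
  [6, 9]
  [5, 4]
λ(A) = 4

Enumerate directed cycles and compute their means (weight / length). Sample:
  cycle 0 → 0: weight = 6, length = 1, mean = 6/1 ≈ 6.000
  cycle 1 → 1: weight = 4, length = 1, mean = 4/1 ≈ 4.000
  cycle 0 → 1 → 0: weight = 14, length = 2, mean = 14/2 ≈ 7.000
  cycle 1 → 0 → 1: weight = 14, length = 2, mean = 14/2 ≈ 7.000
Minimum mean = 4.000, attained e.g. along the cycle 1 → 1 with weight 4 and length 1. So λ(A) = 4/1 = 4.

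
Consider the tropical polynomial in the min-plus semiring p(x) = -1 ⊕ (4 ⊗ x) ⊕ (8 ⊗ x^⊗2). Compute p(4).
p(4) = -1

A tropical monomial a ⊗ x^⊗i evaluates to a + i · x. Evaluating each term at x = 4:
  Term 0 contributes -1 + 0 · 4 = -1
  Term 1 contributes 4 + 1 · 4 = 8
  Term 2 contributes 8 + 2 · 4 = 16
p(4) = ⊕ of these = min[-1, 8, 16] = -1.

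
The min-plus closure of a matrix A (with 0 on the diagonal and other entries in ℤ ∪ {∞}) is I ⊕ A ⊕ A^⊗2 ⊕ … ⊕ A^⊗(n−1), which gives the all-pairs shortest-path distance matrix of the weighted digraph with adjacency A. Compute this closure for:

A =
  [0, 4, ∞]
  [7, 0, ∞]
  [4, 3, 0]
Closure =
  [0, 4, ∞]
  [7, 0, ∞]
  [4, 3, 0]

This is the Floyd-Warshall all-pairs shortest-path computation. For each intermediate vertex k = 0, 1, …, 2, update dist[i][j] ← min(dist[i][j], dist[i][k] + dist[k][j]). The final matrix gives, for each (i, j), the minimum total weight of any directed path from i to j (possibly empty when i = j).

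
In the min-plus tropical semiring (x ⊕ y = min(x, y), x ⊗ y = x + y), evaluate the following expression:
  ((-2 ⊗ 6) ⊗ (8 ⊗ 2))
((-2 ⊗ 6) ⊗ (8 ⊗ 2)) = 14

Expand innermost to outermost. Recall ⊕ takes the minimum of its arguments and ⊗ takes their sum. Working out the expression ((-2 ⊗ 6) ⊗ (8 ⊗ 2)) gives 14.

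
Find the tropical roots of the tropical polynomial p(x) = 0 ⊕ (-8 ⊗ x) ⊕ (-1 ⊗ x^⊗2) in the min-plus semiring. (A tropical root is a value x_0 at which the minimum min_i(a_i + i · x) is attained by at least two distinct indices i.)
Roots: {-7, 8}

Each tropical root is a break point of the lower envelope of the lines y = a_i + i · x (there are 3 lines, with slopes 0, 1, ..., 2). Only the lines that attain the minimum somewhere contribute to roots; other lines are dominated. Here the surviving (envelope) indices are i = 2, i = 1, i = 0.
Intersections between consecutive envelope lines give the roots: for adjacent envelope indices i < j the intersection is x = (a_i − a_j) / (j − i). Reading off the sorted break points: {-7, 8}.
Verification: at each break x_0, at least two indices attain the minimum of min_i(a_i + i · x_0).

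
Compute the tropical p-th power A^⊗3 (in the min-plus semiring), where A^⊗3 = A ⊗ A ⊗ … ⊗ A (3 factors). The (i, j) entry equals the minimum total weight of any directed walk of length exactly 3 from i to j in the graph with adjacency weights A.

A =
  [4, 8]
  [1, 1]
A^⊗3 =
  [10, 10]
  [3, 3]

Each entry (A^⊗3)_ij equals the minimum over all length-3 walks i = v_0 → v_1 → … → v_3 = j of Σ_t A[v_t][v_{t+1}]. For example, for (i, j) = (0, 1) we minimise over 4 possible intermediate vertex sequences; the minimum is 10, attained along the walk 0 → 1 → 1 → 1.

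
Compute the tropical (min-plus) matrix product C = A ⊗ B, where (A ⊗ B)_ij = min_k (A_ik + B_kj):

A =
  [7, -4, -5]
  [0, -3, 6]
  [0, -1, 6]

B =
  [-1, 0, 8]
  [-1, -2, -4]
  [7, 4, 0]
A ⊗ B =
  [-5, -6, -8]
  [-4, -5, -7]
  [-2, -3, -5]

Apply the min-plus product entry-by-entry:
  C[0][0] = min over k of (A[0][0] + B[0][0] = 7 + -1 = 6, A[0][1] + B[1][0] = -4 + -1 = -5, A[0][2] + B[2][0] = -5 + 7 = 2) = -5 (attained at k = 1)
  C[0][1] = min over k of (A[0][0] + B[0][1] = 7 + 0 = 7, A[0][1] + B[1][1] = -4 + -2 = -6, A[0][2] + B[2][1] = -5 + 4 = -1) = -6 (attained at k = 1)
  C[0][2] = min over k of (A[0][0] + B[0][2] = 7 + 8 = 15, A[0][1] + B[1][2] = -4 + -4 = -8, A[0][2] + B[2][2] = -5 + 0 = -5) = -8 (attained at k = 1)
  C[1][0] = min over k of (A[1][0] + B[0][0] = 0 + -1 = -1, A[1][1] + B[1][0] = -3 + -1 = -4, A[1][2] + B[2][0] = 6 + 7 = 13) = -4 (attained at k = 1)
  C[1][1] = min over k of (A[1][0] + B[0][1] = 0 + 0 = 0, A[1][1] + B[1][1] = -3 + -2 = -5, A[1][2] + B[2][1] = 6 + 4 = 10) = -5 (attained at k = 1)
  C[1][2] = min over k of (A[1][0] + B[0][2] = 0 + 8 = 8, A[1][1] + B[1][2] = -3 + -4 = -7, A[1][2] + B[2][2] = 6 + 0 = 6) = -7 (attained at k = 1)
  C[2][0] = min over k of (A[2][0] + B[0][0] = 0 + -1 = -1, A[2][1] + B[1][0] = -1 + -1 = -2, A[2][2] + B[2][0] = 6 + 7 = 13) = -2 (attained at k = 1)
  C[2][1] = min over k of (A[2][0] + B[0][1] = 0 + 0 = 0, A[2][1] + B[1][1] = -1 + -2 = -3, A[2][2] + B[2][1] = 6 + 4 = 10) = -3 (attained at k = 1)
  C[2][2] = min over k of (A[2][0] + B[0][2] = 0 + 8 = 8, A[2][1] + B[1][2] = -1 + -4 = -5, A[2][2] + B[2][2] = 6 + 0 = 6) = -5 (attained at k = 1)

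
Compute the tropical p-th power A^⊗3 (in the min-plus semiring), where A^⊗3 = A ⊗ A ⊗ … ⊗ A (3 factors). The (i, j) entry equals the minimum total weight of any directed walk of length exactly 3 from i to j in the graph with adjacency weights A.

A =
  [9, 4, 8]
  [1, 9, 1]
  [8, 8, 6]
A^⊗3 =
  [13, 9, 11]
  [6, 13, 6]
  [13, 13, 13]

Each entry (A^⊗3)_ij equals the minimum over all length-3 walks i = v_0 → v_1 → … → v_3 = j of Σ_t A[v_t][v_{t+1}]. For example, for (i, j) = (0, 2) we minimise over 9 possible intermediate vertex sequences; the minimum is 11, attained along the walk 0 → 1 → 2 → 2.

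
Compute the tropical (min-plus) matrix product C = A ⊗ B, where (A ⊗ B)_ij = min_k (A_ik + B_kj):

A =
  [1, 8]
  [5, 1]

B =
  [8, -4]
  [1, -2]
A ⊗ B =
  [9, -3]
  [2, -1]

Apply the min-plus product entry-by-entry:
  C[0][0] = min over k of (A[0][0] + B[0][0] = 1 + 8 = 9, A[0][1] + B[1][0] = 8 + 1 = 9) = 9 (attained at k = 0)
  C[0][1] = min over k of (A[0][0] + B[0][1] = 1 + -4 = -3, A[0][1] + B[1][1] = 8 + -2 = 6) = -3 (attained at k = 0)
  C[1][0] = min over k of (A[1][0] + B[0][0] = 5 + 8 = 13, A[1][1] + B[1][0] = 1 + 1 = 2) = 2 (attained at k = 1)
  C[1][1] = min over k of (A[1][0] + B[0][1] = 5 + -4 = 1, A[1][1] + B[1][1] = 1 + -2 = -1) = -1 (attained at k = 1)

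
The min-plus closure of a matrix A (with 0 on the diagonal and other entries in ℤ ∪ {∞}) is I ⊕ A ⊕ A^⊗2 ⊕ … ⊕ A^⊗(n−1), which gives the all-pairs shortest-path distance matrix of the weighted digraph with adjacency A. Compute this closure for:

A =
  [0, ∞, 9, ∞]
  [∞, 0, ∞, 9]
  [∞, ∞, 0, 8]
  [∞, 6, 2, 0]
Closure =
  [0, 23, 9, 17]
  [∞, 0, 11, 9]
  [∞, 14, 0, 8]
  [∞, 6, 2, 0]

This is the Floyd-Warshall all-pairs shortest-path computation. For each intermediate vertex k = 0, 1, …, 3, update dist[i][j] ← min(dist[i][j], dist[i][k] + dist[k][j]). The final matrix gives, for each (i, j), the minimum total weight of any directed path from i to j (possibly empty when i = j).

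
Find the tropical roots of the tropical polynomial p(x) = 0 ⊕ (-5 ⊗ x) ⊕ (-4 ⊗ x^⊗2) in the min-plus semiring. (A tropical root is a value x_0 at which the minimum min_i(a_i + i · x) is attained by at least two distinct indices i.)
Roots: {-1, 5}

Each tropical root is a break point of the lower envelope of the lines y = a_i + i · x (there are 3 lines, with slopes 0, 1, ..., 2). Only the lines that attain the minimum somewhere contribute to roots; other lines are dominated. Here the surviving (envelope) indices are i = 2, i = 1, i = 0.
Intersections between consecutive envelope lines give the roots: for adjacent envelope indices i < j the intersection is x = (a_i − a_j) / (j − i). Reading off the sorted break points: {-1, 5}.
Verification: at each break x_0, at least two indices attain the minimum of min_i(a_i + i · x_0).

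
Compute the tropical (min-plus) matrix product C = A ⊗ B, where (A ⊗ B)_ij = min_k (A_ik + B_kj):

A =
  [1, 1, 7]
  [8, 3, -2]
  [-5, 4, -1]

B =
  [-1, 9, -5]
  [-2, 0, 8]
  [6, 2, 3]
A ⊗ B =
  [-1, 1, -4]
  [1, 0, 1]
  [-6, 1, -10]

Apply the min-plus product entry-by-entry:
  C[0][0] = min over k of (A[0][0] + B[0][0] = 1 + -1 = 0, A[0][1] + B[1][0] = 1 + -2 = -1, A[0][2] + B[2][0] = 7 + 6 = 13) = -1 (attained at k = 1)
  C[0][1] = min over k of (A[0][0] + B[0][1] = 1 + 9 = 10, A[0][1] + B[1][1] = 1 + 0 = 1, A[0][2] + B[2][1] = 7 + 2 = 9) = 1 (attained at k = 1)
  C[0][2] = min over k of (A[0][0] + B[0][2] = 1 + -5 = -4, A[0][1] + B[1][2] = 1 + 8 = 9, A[0][2] + B[2][2] = 7 + 3 = 10) = -4 (attained at k = 0)
  C[1][0] = min over k of (A[1][0] + B[0][0] = 8 + -1 = 7, A[1][1] + B[1][0] = 3 + -2 = 1, A[1][2] + B[2][0] = -2 + 6 = 4) = 1 (attained at k = 1)
  C[1][1] = min over k of (A[1][0] + B[0][1] = 8 + 9 = 17, A[1][1] + B[1][1] = 3 + 0 = 3, A[1][2] + B[2][1] = -2 + 2 = 0) = 0 (attained at k = 2)
  C[1][2] = min over k of (A[1][0] + B[0][2] = 8 + -5 = 3, A[1][1] + B[1][2] = 3 + 8 = 11, A[1][2] + B[2][2] = -2 + 3 = 1) = 1 (attained at k = 2)
  C[2][0] = min over k of (A[2][0] + B[0][0] = -5 + -1 = -6, A[2][1] + B[1][0] = 4 + -2 = 2, A[2][2] + B[2][0] = -1 + 6 = 5) = -6 (attained at k = 0)
  C[2][1] = min over k of (A[2][0] + B[0][1] = -5 + 9 = 4, A[2][1] + B[1][1] = 4 + 0 = 4, A[2][2] + B[2][1] = -1 + 2 = 1) = 1 (attained at k = 2)
  C[2][2] = min over k of (A[2][0] + B[0][2] = -5 + -5 = -10, A[2][1] + B[1][2] = 4 + 8 = 12, A[2][2] + B[2][2] = -1 + 3 = 2) = -10 (attained at k = 0)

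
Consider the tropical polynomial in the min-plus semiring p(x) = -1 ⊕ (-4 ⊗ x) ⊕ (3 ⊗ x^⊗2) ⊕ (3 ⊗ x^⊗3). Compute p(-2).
p(-2) = -6

A tropical monomial a ⊗ x^⊗i evaluates to a + i · x. Evaluating each term at x = -2:
  Term 0 contributes -1 + 0 · -2 = -1
  Term 1 contributes -4 + 1 · -2 = -6
  Term 2 contributes 3 + 2 · -2 = -1
  Term 3 contributes 3 + 3 · -2 = -3
p(-2) = ⊕ of these = min[-1, -6, -1, -3] = -6.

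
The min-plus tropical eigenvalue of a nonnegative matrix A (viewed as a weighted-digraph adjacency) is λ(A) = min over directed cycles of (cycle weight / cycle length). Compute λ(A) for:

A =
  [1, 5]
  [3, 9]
λ(A) = 1

Enumerate directed cycles and compute their means (weight / length). Sample:
  cycle 0 → 0: weight = 1, length = 1, mean = 1/1 ≈ 1.000
  cycle 1 → 1: weight = 9, length = 1, mean = 9/1 ≈ 9.000
  cycle 0 → 1 → 0: weight = 8, length = 2, mean = 8/2 ≈ 4.000
  cycle 1 → 0 → 1: weight = 8, length = 2, mean = 8/2 ≈ 4.000
Minimum mean = 1.000, attained e.g. along the cycle 0 → 0 with weight 1 and length 1. So λ(A) = 1/1 = 1.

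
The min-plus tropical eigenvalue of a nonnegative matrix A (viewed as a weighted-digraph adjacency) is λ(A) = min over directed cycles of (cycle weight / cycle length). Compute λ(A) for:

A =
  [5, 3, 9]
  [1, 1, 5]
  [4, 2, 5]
λ(A) = 1

Enumerate directed cycles and compute their means (weight / length). Sample:
  cycle 0 → 0: weight = 5, length = 1, mean = 5/1 ≈ 5.000
  cycle 1 → 1: weight = 1, length = 1, mean = 1/1 ≈ 1.000
  cycle 2 → 2: weight = 5, length = 1, mean = 5/1 ≈ 5.000
  cycle 0 → 1 → 0: weight = 4, length = 2, mean = 4/2 ≈ 2.000
  cycle 0 → 2 → 0: weight = 13, length = 2, mean = 13/2 ≈ 6.500
  cycle 1 → 0 → 1: weight = 4, length = 2, mean = 4/2 ≈ 2.000
Minimum mean = 1.000, attained e.g. along the cycle 1 → 1 with weight 1 and length 1. So λ(A) = 1/1 = 1.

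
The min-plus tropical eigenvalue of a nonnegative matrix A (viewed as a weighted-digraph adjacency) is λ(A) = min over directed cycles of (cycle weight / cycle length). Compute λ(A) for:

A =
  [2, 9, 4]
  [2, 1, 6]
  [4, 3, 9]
λ(A) = 1

Enumerate directed cycles and compute their means (weight / length). Sample:
  cycle 0 → 0: weight = 2, length = 1, mean = 2/1 ≈ 2.000
  cycle 1 → 1: weight = 1, length = 1, mean = 1/1 ≈ 1.000
  cycle 2 → 2: weight = 9, length = 1, mean = 9/1 ≈ 9.000
  cycle 0 → 1 → 0: weight = 11, length = 2, mean = 11/2 ≈ 5.500
  cycle 0 → 2 → 0: weight = 8, length = 2, mean = 8/2 ≈ 4.000
  cycle 1 → 0 → 1: weight = 11, length = 2, mean = 11/2 ≈ 5.500
Minimum mean = 1.000, attained e.g. along the cycle 1 → 1 with weight 1 and length 1. So λ(A) = 1/1 = 1.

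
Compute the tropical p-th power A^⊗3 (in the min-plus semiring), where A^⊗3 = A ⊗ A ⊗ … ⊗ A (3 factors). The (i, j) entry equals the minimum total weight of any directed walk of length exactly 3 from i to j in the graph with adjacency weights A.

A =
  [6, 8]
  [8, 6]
A^⊗3 =
  [18, 20]
  [20, 18]

Each entry (A^⊗3)_ij equals the minimum over all length-3 walks i = v_0 → v_1 → … → v_3 = j of Σ_t A[v_t][v_{t+1}]. For example, for (i, j) = (0, 1) we minimise over 4 possible intermediate vertex sequences; the minimum is 20, attained along the walk 0 → 0 → 0 → 1.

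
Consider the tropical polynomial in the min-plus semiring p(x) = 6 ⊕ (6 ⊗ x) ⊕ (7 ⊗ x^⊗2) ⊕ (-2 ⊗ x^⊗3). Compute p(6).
p(6) = 6

A tropical monomial a ⊗ x^⊗i evaluates to a + i · x. Evaluating each term at x = 6:
  Term 0 contributes 6 + 0 · 6 = 6
  Term 1 contributes 6 + 1 · 6 = 12
  Term 2 contributes 7 + 2 · 6 = 19
  Term 3 contributes -2 + 3 · 6 = 16
p(6) = ⊕ of these = min[6, 12, 19, 16] = 6.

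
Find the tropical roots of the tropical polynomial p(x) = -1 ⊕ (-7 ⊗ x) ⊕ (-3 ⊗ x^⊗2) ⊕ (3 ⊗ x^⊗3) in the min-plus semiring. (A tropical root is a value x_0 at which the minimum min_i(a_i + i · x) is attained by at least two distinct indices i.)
Roots: {-6, -4, 6}

Each tropical root is a break point of the lower envelope of the lines y = a_i + i · x (there are 4 lines, with slopes 0, 1, ..., 3). Only the lines that attain the minimum somewhere contribute to roots; other lines are dominated. Here the surviving (envelope) indices are i = 3, i = 2, i = 1, i = 0.
Intersections between consecutive envelope lines give the roots: for adjacent envelope indices i < j the intersection is x = (a_i − a_j) / (j − i). Reading off the sorted break points: {-6, -4, 6}.
Verification: at each break x_0, at least two indices attain the minimum of min_i(a_i + i · x_0).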